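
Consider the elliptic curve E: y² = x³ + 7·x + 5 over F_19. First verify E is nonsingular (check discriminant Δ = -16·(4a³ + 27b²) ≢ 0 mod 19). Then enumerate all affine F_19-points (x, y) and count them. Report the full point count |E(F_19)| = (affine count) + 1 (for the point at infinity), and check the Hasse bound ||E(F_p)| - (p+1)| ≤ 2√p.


Affine points = {(0, 9), (0, 10), (6, 4), (6, 15), (7, 6), (7, 13), (10, 7), (10, 12), (11, 8), (11, 11), (14, 4), (14, 15), (18, 4), (18, 15)}; affine count = 14; |E(F_19)| = 15.

Discriminant check: Δ ∝ 4a³ + 27b² = 4·7³ + 27·5² = 4·343 + 27·25 ≡ 14 (mod 19). Nonzero ⇒ E is nonsingular.
For each x ∈ F_19, compute rhs = x³ + 7·x + 5 mod 19, then count y ∈ F_19 with y² ≡ rhs.
  x = 0: rhs = 5, matching y values: 9, 10 (2 points).
  x = 1: rhs = 13, matching y values: none (0 points).
  x = 2: rhs = 8, matching y values: none (0 points).
  x = 3: rhs = 15, matching y values: none (0 points).
  x = 4: rhs = 2, matching y values: none (0 points).
  x = 5: rhs = 13, matching y values: none (0 points).
  x = 6: rhs = 16, matching y values: 4, 15 (2 points).
  x = 7: rhs = 17, matching y values: 6, 13 (2 points).
  x = 8: rhs = 3, matching y values: none (0 points).
  x = 9: rhs = 18, matching y values: none (0 points).
  x = 10: rhs = 11, matching y values: 7, 12 (2 points).
  x = 11: rhs = 7, matching y values: 8, 11 (2 points).
  x = 12: rhs = 12, matching y values: none (0 points).
  x = 13: rhs = 13, matching y values: none (0 points).
  x = 14: rhs = 16, matching y values: 4, 15 (2 points).
  x = 15: rhs = 8, matching y values: none (0 points).
  x = 16: rhs = 14, matching y values: none (0 points).
  x = 17: rhs = 2, matching y values: none (0 points).
  x = 18: rhs = 16, matching y values: 4, 15 (2 points).
Total affine count: 14.
Full point count |E(F_19)| = 14 + 1 = 15.
Hasse bound: |15 − (19+1)| = |-5| = 5 ≤ 2√19 ≈ 8.7178 ✓.


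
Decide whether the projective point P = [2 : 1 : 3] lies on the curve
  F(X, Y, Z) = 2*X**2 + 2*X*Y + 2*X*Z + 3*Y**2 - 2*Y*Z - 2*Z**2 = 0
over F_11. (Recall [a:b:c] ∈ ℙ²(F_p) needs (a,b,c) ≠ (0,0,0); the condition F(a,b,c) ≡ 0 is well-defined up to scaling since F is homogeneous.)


F(2,1,3) ≡ 3 (mod 11); P is NOT on the curve.

Evaluate F(2, 1, 3) term-by-term (mod 11).
  2*X**2 ↦ 2·4·1·1 = 8
  2*X*Y ↦ 2·2·1·1 = 4
  2*X*Z ↦ 2·2·1·3 = 12
  3*Y**2 ↦ 3·1·1·1 = 3
  -2*Y*Z ↦ -2·1·1·3 = -6
  -2*Z**2 ↦ -2·1·1·9 = -18
Sum: F(2, 1, 3) = (8) + (4) + (12) + (3) + (-6) + (-18) = 3.
Reducing mod 11: 3 ≡ 3 (mod 11).
Since F(a, b, c) ≡ 3 ≠ 0 (mod 11), P does NOT lie on the curve.


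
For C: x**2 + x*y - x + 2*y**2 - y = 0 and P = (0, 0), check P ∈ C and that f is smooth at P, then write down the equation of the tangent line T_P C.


Tangent line at P: -x - y = 0.

Step 1: f(0, 0) = 0, so P lies on C.
Step 2: partial derivatives
  f_x(x, y) = 2*x + y - 1, f_y(x, y) = x + 4*y - 1.
  f_x(P) = -1, f_y(P) = -1 (gradient nonzero, so P is smooth).
Step 3: tangent line at P: -1·(x − 0) + -1·(y − 0) = 0.
Expanding: -x - y = 0.


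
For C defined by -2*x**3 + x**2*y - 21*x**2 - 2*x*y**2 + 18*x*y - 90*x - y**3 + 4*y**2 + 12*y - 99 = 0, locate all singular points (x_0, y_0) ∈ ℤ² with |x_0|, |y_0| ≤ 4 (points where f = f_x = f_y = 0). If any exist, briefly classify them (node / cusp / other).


Singular points: {(-3, 3)}; classification: cusp.

Compute partial derivatives:
  f_x = -6*x**2 + 2*x*y - 42*x - 2*y**2 + 18*y - 90.
  f_y = x**2 - 4*x*y + 18*x - 3*y**2 + 8*y + 12.
Scan x_0 ∈ {−4, ..., 4}. For each x_0, f_y(x_0, y) is a polynomial in y; find its integer roots y ∈ {−4, ..., 4}, then test f_x and f at those candidates.
  x = -4: f_y(-4, y) = -3*y**2 + 24*y - 44; no integer root y with |y| ≤ 4.
  x = -3: f_y(-3, y) = -3*y**2 + 20*y - 33; vanishes at y ∈ {3}. (-3, 3): f_x = 0, f = 0 — SINGULAR.
  x = -2: f_y(-2, y) = -3*y**2 + 16*y - 20; vanishes at y ∈ {2}. (-2, 2): f_x = -10 ≠ 0.
  x = -1: f_y(-1, y) = -3*y**2 + 12*y - 5; no integer root y with |y| ≤ 4.
  x = 0: f_y(0, y) = -3*y**2 + 8*y + 12; no integer root y with |y| ≤ 4.
  x = 1: f_y(1, y) = -3*y**2 + 4*y + 31; no integer root y with |y| ≤ 4.
  x = 2: f_y(2, y) = 52 - 3*y**2; no integer root y with |y| ≤ 4.
  x = 3: f_y(3, y) = -3*y**2 - 4*y + 75; no integer root y with |y| ≤ 4.
  x = 4: f_y(4, y) = -3*y**2 - 8*y + 100; no integer root y with |y| ≤ 4.
Only singular point on the grid: (-3, 3).
Classify: substitute x = -3 + u, y = 3 + v and expand: f = -2*u**3 + u**2*v - 2*u*v**2 - v**3 + v**2.
No constant or linear terms (consistent with a singular point). Quadratic part: v**2. Cubic part: -2*u**3 + u**2*v - 2*u*v**2 - v**3.
The quadratic part v**2 is a perfect square, so there is a single (double) tangent line v = 0, i.e. y = 3. Restricting the cubic part to that line (v = 0) leaves -2*u**3 ≠ 0, so f is not divisible by v and the branch is v² ≈ 2*u**3 to lowest order — this is a cusp.
Classification: cusp.


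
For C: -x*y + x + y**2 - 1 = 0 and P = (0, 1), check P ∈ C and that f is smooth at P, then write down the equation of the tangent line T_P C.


Tangent line at P: 2*y - 2 = 0.

Step 1: f(0, 1) = 0, so P lies on C.
Step 2: partial derivatives
  f_x(x, y) = 1 - y, f_y(x, y) = -x + 2*y.
  f_x(P) = 0, f_y(P) = 2 (gradient nonzero, so P is smooth).
Step 3: tangent line at P: 0·(x − 0) + 2·(y − 1) = 0.
Expanding: 2*y - 2 = 0.


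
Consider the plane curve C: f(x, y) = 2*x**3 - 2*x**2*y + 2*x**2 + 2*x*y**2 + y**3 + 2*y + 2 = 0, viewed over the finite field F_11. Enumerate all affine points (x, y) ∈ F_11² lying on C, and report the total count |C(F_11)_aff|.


Affine F_11-points: {(1, 2), (4, 8), (5, 3), (6, 0), (7, 5), (8, 1), (9, 3), (9, 5), (9, 7), (10, 3), (10, 5)}; count = 11.

For each of the 121 pairs (x, y) ∈ F_11², evaluate f(x, y) mod 11. Record the zeros.
  x = 0: [0↦2, 1↦5, 2↦3, 3↦2, 4↦8, 5↦5, 6↦10, 7↦7, 8↦2, 9↦1, 10↦10]  zeros at y ∈ ∅
  x = 1: [0↦6, 1↦9, 2↦0, 3↦7, 4↦3, 5↦5, 6↦8, 7↦7, 8↦8, 9↦6, 10↦7]  zeros at y ∈ {2}
  x = 2: [0↦4, 1↦3, 2↦5, 3↦5, 4↦9, 5↦1, 6↦9, 7↦6, 8↦9, 9↦2, 10↦2]  zeros at y ∈ ∅
  x = 3: [0↦8, 1↦10, 2↦8, 3↦8, 4↦5, 5↦5, 6↦3, 7↦5, 8↦6, 9↦1, 10↦7]  zeros at y ∈ ∅
  x = 4: [0↦8, 1↦9, 2↦10, 3↦6, 4↦3, 5↦7, 6↦2, 7↦5, 8↦0, 9↦4, 10↦1]  zeros at y ∈ {8}
  x = 5: [0↦5, 1↦1, 2↦1, 3↦0, 4↦4, 5↦8, 6↦7, 7↦7, 8↦3, 9↦1, 10↦7]  zeros at y ∈ {3}
  x = 6: [0↦0, 1↦9, 2↦4, 3↦2, 4↦9, 5↦9, 6↦8, 7↦1, 8↦5, 9↦4, 10↦4]  zeros at y ∈ {0}
  x = 7: [0↦5, 1↦1, 2↦9, 3↦2, 4↦8, 5↦0, 6↦6, 7↦10, 8↦7, 9↦3, 10↦4]  zeros at y ∈ {5}
  x = 8: [0↦10, 1↦0, 2↦6, 3↦1, 4↦2, 5↦4, 6↦2, 7↦2, 8↦10, 9↦10, 10↦8]  zeros at y ∈ {1}
  x = 9: [0↦5, 1↦7, 2↦7, 3↦0, 4↦3, 5↦0, 6↦8, 7↦0, 8↦4, 9↦4, 10↦6]  zeros at y ∈ {3, 5, 7}
  x = 10: [0↦2, 1↦1, 2↦2, 3↦0, 4↦1, 5↦0, 6↦3, 7↦5, 8↦1, 9↦8, 10↦10]  zeros at y ∈ {3, 5}
Collecting zeros: affine points = {(1, 2), (4, 8), (5, 3), (6, 0), (7, 5), (8, 1), (9, 3), (9, 5), (9, 7), (10, 3), (10, 5)}.
Total count |C(F_11)_aff| = 11.


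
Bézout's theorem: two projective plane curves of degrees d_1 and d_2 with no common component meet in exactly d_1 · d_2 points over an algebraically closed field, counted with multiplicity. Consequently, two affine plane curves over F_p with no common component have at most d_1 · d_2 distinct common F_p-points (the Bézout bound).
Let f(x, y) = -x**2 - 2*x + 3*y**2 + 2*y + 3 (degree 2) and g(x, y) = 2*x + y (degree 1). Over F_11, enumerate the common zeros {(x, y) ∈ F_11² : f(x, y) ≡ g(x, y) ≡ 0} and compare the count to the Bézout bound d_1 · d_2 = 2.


Common zeros: {(6, 10)}; count = 1; Bézout bound = 2.

deg(f) = 2, deg(g) = 1, so Bézout bound = 2.
Scan x ∈ F_11. For each x, list the y ∈ F_11 with f(x, y) ≡ 0 and those with g(x, y) ≡ 0 (mod 11); the common zeros in that column are the intersection.
  x = 0: f ≡ 0 at y ∈ {5, 9}; g ≡ 0 at y ∈ {0}; common: ∅.
  x = 1: f ≡ 0 at y ∈ {0, 3}; g ≡ 0 at y ∈ {9}; common: ∅.
  x = 2: f ≡ 0 at y ∈ {1, 2}; g ≡ 0 at y ∈ {7}; common: ∅.
  x = 3: f ≡ 0 at y ∈ {4, 10}; g ≡ 0 at y ∈ {5}; common: ∅.
  x = 4: f ≡ 0 at y ∈ {6, 8}; g ≡ 0 at y ∈ {3}; common: ∅.
  x = 5: f ≡ 0 at y ∈ {6, 8}; g ≡ 0 at y ∈ {1}; common: ∅.
  x = 6: f ≡ 0 at y ∈ {4, 10}; g ≡ 0 at y ∈ {10}; common: {10}.
  x = 7: f ≡ 0 at y ∈ {1, 2}; g ≡ 0 at y ∈ {8}; common: ∅.
  x = 8: f ≡ 0 at y ∈ {0, 3}; g ≡ 0 at y ∈ {6}; common: ∅.
  x = 9: f ≡ 0 at y ∈ {5, 9}; g ≡ 0 at y ∈ {4}; common: ∅.
  x = 10: f ≡ 0 at y ∈ {7}; g ≡ 0 at y ∈ {2}; common: ∅.
Collecting: common zeros = {(6, 10)}, so the count is 1.
Comparison with the Bézout bound: 1 ≤ 2 = deg(f)·deg(g), as expected for curves with no common component (the affine F_11-count falls short of the bound because intersections may lie at infinity, over extension fields, or carry multiplicity).


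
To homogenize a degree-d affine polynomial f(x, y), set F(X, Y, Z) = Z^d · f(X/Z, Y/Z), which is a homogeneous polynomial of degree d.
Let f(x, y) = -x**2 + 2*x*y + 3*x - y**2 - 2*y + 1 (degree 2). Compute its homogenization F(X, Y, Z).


F(X, Y, Z) = -X**2 + 2*X*Y + 3*X*Z - Y**2 - 2*Y*Z + Z**2

deg(f) = 2.
Substitute x = X/Z, y = Y/Z into f, then multiply by Z^2.
  monomial -1·x^2·y^0 ↦ -1·X^2·Y^0·Z^0.
  monomial 2·x^1·y^1 ↦ 2·X^1·Y^1·Z^0.
  monomial 3·x^1·y^0 ↦ 3·X^1·Y^0·Z^1.
  monomial -1·x^0·y^2 ↦ -1·X^0·Y^2·Z^0.
  monomial -2·x^0·y^1 ↦ -2·X^0·Y^1·Z^1.
  monomial 1·x^0·y^0 ↦ 1·X^0·Y^0·Z^2.
Collecting: F(X, Y, Z) = -X**2 + 2*X*Y + 3*X*Z - Y**2 - 2*Y*Z + Z**2.


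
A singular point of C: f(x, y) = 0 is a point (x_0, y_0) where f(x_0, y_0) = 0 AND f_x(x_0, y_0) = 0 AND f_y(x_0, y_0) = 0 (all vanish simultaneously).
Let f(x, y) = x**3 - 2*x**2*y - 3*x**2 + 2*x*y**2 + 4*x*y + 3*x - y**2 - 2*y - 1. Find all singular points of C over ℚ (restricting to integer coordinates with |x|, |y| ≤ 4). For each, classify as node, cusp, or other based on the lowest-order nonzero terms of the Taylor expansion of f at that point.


Singular points: {(1, 0)}; classification: cusp.

Compute partial derivatives:
  f_x = 3*x**2 - 4*x*y - 6*x + 2*y**2 + 4*y + 3.
  f_y = -2*x**2 + 4*x*y + 4*x - 2*y - 2.
Scan x_0 ∈ {−4, ..., 4}. For each x_0, f_y(x_0, y) is a polynomial in y; find its integer roots y ∈ {−4, ..., 4}, then test f_x and f at those candidates.
  x = -4: f_y(-4, y) = -18*y - 50; no integer root y with |y| ≤ 4.
  x = -3: f_y(-3, y) = -14*y - 32; no integer root y with |y| ≤ 4.
  x = -2: f_y(-2, y) = -10*y - 18; no integer root y with |y| ≤ 4.
  x = -1: f_y(-1, y) = -6*y - 8; no integer root y with |y| ≤ 4.
  x = 0: f_y(0, y) = -2*y - 2; vanishes at y ∈ {-1}. (0, -1): f_x = 1 ≠ 0.
  x = 1: f_y(1, y) = 2*y; vanishes at y ∈ {0}. (1, 0): f_x = 0, f = 0 — SINGULAR.
  x = 2: f_y(2, y) = 6*y - 2; no integer root y with |y| ≤ 4.
  x = 3: f_y(3, y) = 10*y - 8; no integer root y with |y| ≤ 4.
  x = 4: f_y(4, y) = 14*y - 18; no integer root y with |y| ≤ 4.
Only singular point on the grid: (1, 0).
Classify: substitute x = 1 + u, y = 0 + v and expand: f = u**3 - 2*u**2*v + 2*u*v**2 + v**2.
No constant or linear terms (consistent with a singular point). Quadratic part: v**2. Cubic part: u**3 - 2*u**2*v + 2*u*v**2.
The quadratic part v**2 is a perfect square, so there is a single (double) tangent line v = 0, i.e. y = 0. Restricting the cubic part to that line (v = 0) leaves u**3 ≠ 0, so f is not divisible by v and the branch is v² ≈ -u**3 to lowest order — this is a cusp.
Classification: cusp.


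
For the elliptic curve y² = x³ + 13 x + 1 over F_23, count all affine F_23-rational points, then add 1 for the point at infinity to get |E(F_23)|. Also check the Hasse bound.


Affine points = {(0, 1), (0, 22), (2, 9), (2, 14), (4, 5), (4, 18), (10, 2), (10, 21), (11, 7), (11, 16), (14, 11), (14, 12), (15, 11), (15, 12), (16, 2), (16, 21), (17, 11), (17, 12), (18, 8), (18, 15), (19, 0), (20, 2), (20, 21), (21, 6), (21, 17)}; affine count = 25; |E(F_23)| = 26.

Discriminant check: Δ ∝ 4a³ + 27b² = 4·13³ + 27·1² = 4·2197 + 27·1 ≡ 6 (mod 23). Nonzero ⇒ E is nonsingular.
For each x ∈ F_23, compute rhs = x³ + 13·x + 1 mod 23, then count y ∈ F_23 with y² ≡ rhs.
  x = 0: rhs = 1, matching y values: 1, 22 (2 points).
  x = 1: rhs = 15, matching y values: none (0 points).
  x = 2: rhs = 12, matching y values: 9, 14 (2 points).
  x = 3: rhs = 21, matching y values: none (0 points).
  x = 4: rhs = 2, matching y values: 5, 18 (2 points).
  x = 5: rhs = 7, matching y values: none (0 points).
  x = 6: rhs = 19, matching y values: none (0 points).
  x = 7: rhs = 21, matching y values: none (0 points).
  x = 8: rhs = 19, matching y values: none (0 points).
  x = 9: rhs = 19, matching y values: none (0 points).
  x = 10: rhs = 4, matching y values: 2, 21 (2 points).
  x = 11: rhs = 3, matching y values: 7, 16 (2 points).
  x = 12: rhs = 22, matching y values: none (0 points).
  x = 13: rhs = 21, matching y values: none (0 points).
  x = 14: rhs = 6, matching y values: 11, 12 (2 points).
  x = 15: rhs = 6, matching y values: 11, 12 (2 points).
  x = 16: rhs = 4, matching y values: 2, 21 (2 points).
  x = 17: rhs = 6, matching y values: 11, 12 (2 points).
  x = 18: rhs = 18, matching y values: 8, 15 (2 points).
  x = 19: rhs = 0, matching y values: 0 (1 points).
  x = 20: rhs = 4, matching y values: 2, 21 (2 points).
  x = 21: rhs = 13, matching y values: 6, 17 (2 points).
  x = 22: rhs = 10, matching y values: none (0 points).
Total affine count: 25.
Full point count |E(F_23)| = 25 + 1 = 26.
Hasse bound: |26 − (23+1)| = |2| = 2 ≤ 2√23 ≈ 9.5917 ✓.


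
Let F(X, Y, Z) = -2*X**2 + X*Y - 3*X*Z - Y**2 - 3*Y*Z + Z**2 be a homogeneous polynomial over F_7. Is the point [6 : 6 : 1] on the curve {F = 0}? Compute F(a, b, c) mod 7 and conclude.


F(6,6,1) ≡ 5 (mod 7); P is NOT on the curve.

Evaluate F(6, 6, 1) term-by-term (mod 7).
  -2*X**2 ↦ -2·36·1·1 = -72
  X*Y ↦ 1·6·6·1 = 36
  -3*X*Z ↦ -3·6·1·1 = -18
  -Y**2 ↦ -1·1·36·1 = -36
  -3*Y*Z ↦ -3·1·6·1 = -18
  Z**2 ↦ 1·1·1·1 = 1
Sum: F(6, 6, 1) = (-72) + (36) + (-18) + (-36) + (-18) + (1) = -107.
Reducing mod 7: -107 ≡ 5 (mod 7).
Since F(a, b, c) ≡ 5 ≠ 0 (mod 7), P does NOT lie on the curve.


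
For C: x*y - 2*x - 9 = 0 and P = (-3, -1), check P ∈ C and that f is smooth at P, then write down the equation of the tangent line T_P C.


Tangent line at P: -3*x - 3*y - 12 = 0.

Step 1: f(-3, -1) = 0, so P lies on C.
Step 2: partial derivatives
  f_x(x, y) = y - 2, f_y(x, y) = x.
  f_x(P) = -3, f_y(P) = -3 (gradient nonzero, so P is smooth).
Step 3: tangent line at P: -3·(x − -3) + -3·(y − -1) = 0.
Expanding: -3*x - 3*y - 12 = 0.


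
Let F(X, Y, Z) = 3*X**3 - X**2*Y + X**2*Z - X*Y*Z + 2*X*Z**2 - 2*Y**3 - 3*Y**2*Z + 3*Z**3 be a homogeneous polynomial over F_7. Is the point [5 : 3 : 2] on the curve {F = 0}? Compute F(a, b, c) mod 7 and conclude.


F(5,3,2) ≡ 3 (mod 7); P is NOT on the curve.

Evaluate F(5, 3, 2) term-by-term (mod 7).
  3*X**3 ↦ 3·125·1·1 = 375
  -X**2*Y ↦ -1·25·3·1 = -75
  X**2*Z ↦ 1·25·1·2 = 50
  -X*Y*Z ↦ -1·5·3·2 = -30
  2*X*Z**2 ↦ 2·5·1·4 = 40
  -2*Y**3 ↦ -2·1·27·1 = -54
  -3*Y**2*Z ↦ -3·1·9·2 = -54
  3*Z**3 ↦ 3·1·1·8 = 24
Sum: F(5, 3, 2) = (375) + (-75) + (50) + (-30) + (40) + (-54) + (-54) + (24) = 276.
Reducing mod 7: 276 ≡ 3 (mod 7).
Since F(a, b, c) ≡ 3 ≠ 0 (mod 7), P does NOT lie on the curve.


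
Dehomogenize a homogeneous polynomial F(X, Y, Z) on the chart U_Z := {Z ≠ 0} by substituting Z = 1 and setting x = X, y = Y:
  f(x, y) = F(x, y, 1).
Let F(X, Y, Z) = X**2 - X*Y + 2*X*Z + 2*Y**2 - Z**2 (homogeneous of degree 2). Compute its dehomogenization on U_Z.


f(x, y) = x**2 - x*y + 2*x + 2*y**2 - 1

On U_Z we set Z = 1. Each monomial c·X^i·Y^j·Z^k in F becomes c·x^i·y^j·1^k = c·x^i·y^j.
Substituting Z = 1: F(X, Y, 1) = x**2 - x*y + 2*x + 2*y**2 - 1.
Note: deg(f) ≤ deg(F) = 2; strict inequality happens when F is divisible by Z (lost terms).


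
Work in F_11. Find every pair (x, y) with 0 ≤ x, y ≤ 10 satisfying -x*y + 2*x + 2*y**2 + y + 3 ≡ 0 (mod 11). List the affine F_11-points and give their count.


Affine F_11-points: {(1, 5), (1, 6), (2, 3), (3, 4), (3, 8), (4, 0), (4, 7), (5, 1), (6, 9), (6, 10)}; count = 10.

For each of the 121 pairs (x, y) ∈ F_11², evaluate f(x, y) mod 11. Record the zeros.
  x = 0: [0↦3, 1↦6, 2↦2, 3↦2, 4↦6, 5↦3, 6↦4, 7↦9, 8↦7, 9↦9, 10↦4]  zeros at y ∈ ∅
  x = 1: [0↦5, 1↦7, 2↦2, 3↦1, 4↦4, 5↦0, 6↦0, 7↦4, 8↦1, 9↦2, 10↦7]  zeros at y ∈ {5, 6}
  x = 2: [0↦7, 1↦8, 2↦2, 3↦0, 4↦2, 5↦8, 6↦7, 7↦10, 8↦6, 9↦6, 10↦10]  zeros at y ∈ {3}
  x = 3: [0↦9, 1↦9, 2↦2, 3↦10, 4↦0, 5↦5, 6↦3, 7↦5, 8↦0, 9↦10, 10↦2]  zeros at y ∈ {4, 8}
  x = 4: [0↦0, 1↦10, 2↦2, 3↦9, 4↦9, 5↦2, 6↦10, 7↦0, 8↦5, 9↦3, 10↦5]  zeros at y ∈ {0, 7}
  x = 5: [0↦2, 1↦0, 2↦2, 3↦8, 4↦7, 5↦10, 6↦6, 7↦6, 8↦10, 9↦7, 10↦8]  zeros at y ∈ {1}
  x = 6: [0↦4, 1↦1, 2↦2, 3↦7, 4↦5, 5↦7, 6↦2, 7↦1, 8↦4, 9↦0, 10↦0]  zeros at y ∈ {9, 10}
  x = 7: [0↦6, 1↦2, 2↦2, 3↦6, 4↦3, 5↦4, 6↦9, 7↦7, 8↦9, 9↦4, 10↦3]  zeros at y ∈ ∅
  x = 8: [0↦8, 1↦3, 2↦2, 3↦5, 4↦1, 5↦1, 6↦5, 7↦2, 8↦3, 9↦8, 10↦6]  zeros at y ∈ ∅
  x = 9: [0↦10, 1↦4, 2↦2, 3↦4, 4↦10, 5↦9, 6↦1, 7↦8, 8↦8, 9↦1, 10↦9]  zeros at y ∈ ∅
  x = 10: [0↦1, 1↦5, 2↦2, 3↦3, 4↦8, 5↦6, 6↦8, 7↦3, 8↦2, 9↦5, 10↦1]  zeros at y ∈ ∅
Collecting zeros: affine points = {(1, 5), (1, 6), (2, 3), (3, 4), (3, 8), (4, 0), (4, 7), (5, 1), (6, 9), (6, 10)}.
Total count |C(F_11)_aff| = 10.


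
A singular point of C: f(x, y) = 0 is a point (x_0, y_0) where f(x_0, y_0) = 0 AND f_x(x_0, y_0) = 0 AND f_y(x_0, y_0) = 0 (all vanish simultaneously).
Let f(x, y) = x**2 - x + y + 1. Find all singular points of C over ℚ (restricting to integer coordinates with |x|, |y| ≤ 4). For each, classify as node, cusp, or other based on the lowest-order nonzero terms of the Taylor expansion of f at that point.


No singular points in the scanned grid; C is smooth there.

Compute partial derivatives:
  f_x = 2*x - 1.
  f_y = 1.
f_y = 1 is a nonzero constant, so f_y never vanishes: no point (x, y) can satisfy f = f_x = f_y = 0. In particular no (x, y) ∈ {−4, ..., 4}² is singular; the curve is smooth.


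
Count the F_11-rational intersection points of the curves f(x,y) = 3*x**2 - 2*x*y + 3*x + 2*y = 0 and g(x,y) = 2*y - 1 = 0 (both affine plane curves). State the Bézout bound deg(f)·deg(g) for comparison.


Common zeros: {(6, 6), (8, 6)}; count = 2; Bézout bound = 2.

deg(f) = 2, deg(g) = 1, so Bézout bound = 2.
Scan x ∈ F_11. For each x, list the y ∈ F_11 with f(x, y) ≡ 0 and those with g(x, y) ≡ 0 (mod 11); the common zeros in that column are the intersection.
  x = 0: f ≡ 0 at y ∈ {0}; g ≡ 0 at y ∈ {6}; common: ∅.
  x = 1: f ≡ 0 at y ∈ ∅; g ≡ 0 at y ∈ {6}; common: ∅.
  x = 2: f ≡ 0 at y ∈ {9}; g ≡ 0 at y ∈ {6}; common: ∅.
  x = 3: f ≡ 0 at y ∈ {9}; g ≡ 0 at y ∈ {6}; common: ∅.
  x = 4: f ≡ 0 at y ∈ {10}; g ≡ 0 at y ∈ {6}; common: ∅.
  x = 5: f ≡ 0 at y ∈ {3}; g ≡ 0 at y ∈ {6}; common: ∅.
  x = 6: f ≡ 0 at y ∈ {6}; g ≡ 0 at y ∈ {6}; common: {6}.
  x = 7: f ≡ 0 at y ∈ {3}; g ≡ 0 at y ∈ {6}; common: ∅.
  x = 8: f ≡ 0 at y ∈ {6}; g ≡ 0 at y ∈ {6}; common: {6}.
  x = 9: f ≡ 0 at y ∈ {10}; g ≡ 0 at y ∈ {6}; common: ∅.
  x = 10: f ≡ 0 at y ∈ {0}; g ≡ 0 at y ∈ {6}; common: ∅.
Collecting: common zeros = {(6, 6), (8, 6)}, so the count is 2.
Comparison with the Bézout bound: 2 ≤ 2 = deg(f)·deg(g), as expected for curves with no common component (the bound is attained).


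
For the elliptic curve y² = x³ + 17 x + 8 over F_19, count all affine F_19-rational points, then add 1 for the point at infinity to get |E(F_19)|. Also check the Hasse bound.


Affine points = {(1, 8), (1, 11), (4, 8), (4, 11), (5, 3), (5, 16), (9, 4), (9, 15), (10, 0), (11, 5), (11, 14), (14, 8), (14, 11), (15, 3), (15, 16), (16, 5), (16, 14), (17, 2), (17, 17), (18, 3), (18, 16)}; affine count = 21; |E(F_19)| = 22.

Discriminant check: Δ ∝ 4a³ + 27b² = 4·17³ + 27·8² = 4·4913 + 27·64 ≡ 5 (mod 19). Nonzero ⇒ E is nonsingular.
For each x ∈ F_19, compute rhs = x³ + 17·x + 8 mod 19, then count y ∈ F_19 with y² ≡ rhs.
  x = 0: rhs = 8, matching y values: none (0 points).
  x = 1: rhs = 7, matching y values: 8, 11 (2 points).
  x = 2: rhs = 12, matching y values: none (0 points).
  x = 3: rhs = 10, matching y values: none (0 points).
  x = 4: rhs = 7, matching y values: 8, 11 (2 points).
  x = 5: rhs = 9, matching y values: 3, 16 (2 points).
  x = 6: rhs = 3, matching y values: none (0 points).
  x = 7: rhs = 14, matching y values: none (0 points).
  x = 8: rhs = 10, matching y values: none (0 points).
  x = 9: rhs = 16, matching y values: 4, 15 (2 points).
  x = 10: rhs = 0, matching y values: 0 (1 points).
  x = 11: rhs = 6, matching y values: 5, 14 (2 points).
  x = 12: rhs = 2, matching y values: none (0 points).
  x = 13: rhs = 13, matching y values: none (0 points).
  x = 14: rhs = 7, matching y values: 8, 11 (2 points).
  x = 15: rhs = 9, matching y values: 3, 16 (2 points).
  x = 16: rhs = 6, matching y values: 5, 14 (2 points).
  x = 17: rhs = 4, matching y values: 2, 17 (2 points).
  x = 18: rhs = 9, matching y values: 3, 16 (2 points).
Total affine count: 21.
Full point count |E(F_19)| = 21 + 1 = 22.
Hasse bound: |22 − (19+1)| = |2| = 2 ≤ 2√19 ≈ 8.7178 ✓.


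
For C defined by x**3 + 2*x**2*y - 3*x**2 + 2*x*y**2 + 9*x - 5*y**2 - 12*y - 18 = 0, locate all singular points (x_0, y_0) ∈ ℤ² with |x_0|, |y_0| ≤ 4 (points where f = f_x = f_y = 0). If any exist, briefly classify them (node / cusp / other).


Singular points: {(3, -3)}; classification: cusp.

Compute partial derivatives:
  f_x = 3*x**2 + 4*x*y - 6*x + 2*y**2 + 9.
  f_y = 2*x**2 + 4*x*y - 10*y - 12.
Scan x_0 ∈ {−4, ..., 4}. For each x_0, f_y(x_0, y) is a polynomial in y; find its integer roots y ∈ {−4, ..., 4}, then test f_x and f at those candidates.
  x = -4: f_y(-4, y) = 20 - 26*y; no integer root y with |y| ≤ 4.
  x = -3: f_y(-3, y) = 6 - 22*y; no integer root y with |y| ≤ 4.
  x = -2: f_y(-2, y) = -18*y - 4; no integer root y with |y| ≤ 4.
  x = -1: f_y(-1, y) = -14*y - 10; no integer root y with |y| ≤ 4.
  x = 0: f_y(0, y) = -10*y - 12; no integer root y with |y| ≤ 4.
  x = 1: f_y(1, y) = -6*y - 10; no integer root y with |y| ≤ 4.
  x = 2: f_y(2, y) = -2*y - 4; vanishes at y ∈ {-2}. (2, -2): f_x = 1 ≠ 0.
  x = 3: f_y(3, y) = 2*y + 6; vanishes at y ∈ {-3}. (3, -3): f_x = 0, f = 0 — SINGULAR.
  x = 4: f_y(4, y) = 6*y + 20; no integer root y with |y| ≤ 4.
Only singular point on the grid: (3, -3).
Classify: substitute x = 3 + u, y = -3 + v and expand: f = u**3 + 2*u**2*v + 2*u*v**2 + v**2.
No constant or linear terms (consistent with a singular point). Quadratic part: v**2. Cubic part: u**3 + 2*u**2*v + 2*u*v**2.
The quadratic part v**2 is a perfect square, so there is a single (double) tangent line v = 0, i.e. y = -3. Restricting the cubic part to that line (v = 0) leaves u**3 ≠ 0, so f is not divisible by v and the branch is v² ≈ -u**3 to lowest order — this is a cusp.
Classification: cusp.


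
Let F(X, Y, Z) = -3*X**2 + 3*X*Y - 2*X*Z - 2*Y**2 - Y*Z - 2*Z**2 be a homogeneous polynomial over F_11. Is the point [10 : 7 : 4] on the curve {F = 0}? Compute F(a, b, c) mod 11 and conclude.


F(10,7,4) ≡ 2 (mod 11); P is NOT on the curve.

Evaluate F(10, 7, 4) term-by-term (mod 11).
  -3*X**2 ↦ -3·100·1·1 = -300
  3*X*Y ↦ 3·10·7·1 = 210
  -2*X*Z ↦ -2·10·1·4 = -80
  -2*Y**2 ↦ -2·1·49·1 = -98
  -Y*Z ↦ -1·1·7·4 = -28
  -2*Z**2 ↦ -2·1·1·16 = -32
Sum: F(10, 7, 4) = (-300) + (210) + (-80) + (-98) + (-28) + (-32) = -328.
Reducing mod 11: -328 ≡ 2 (mod 11).
Since F(a, b, c) ≡ 2 ≠ 0 (mod 11), P does NOT lie on the curve.


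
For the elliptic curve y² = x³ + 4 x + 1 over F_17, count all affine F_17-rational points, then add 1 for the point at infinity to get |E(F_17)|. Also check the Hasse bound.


Affine points = {(0, 1), (0, 16), (2, 0), (4, 8), (4, 9), (7, 7), (7, 10), (8, 1), (8, 16), (9, 1), (9, 16), (10, 2), (10, 15), (11, 4), (11, 13), (12, 3), (12, 14), (14, 8), (14, 9), (15, 6), (15, 11), (16, 8), (16, 9)}; affine count = 23; |E(F_17)| = 24.

Discriminant check: Δ ∝ 4a³ + 27b² = 4·4³ + 27·1² = 4·64 + 27·1 ≡ 11 (mod 17). Nonzero ⇒ E is nonsingular.
For each x ∈ F_17, compute rhs = x³ + 4·x + 1 mod 17, then count y ∈ F_17 with y² ≡ rhs.
  x = 0: rhs = 1, matching y values: 1, 16 (2 points).
  x = 1: rhs = 6, matching y values: none (0 points).
  x = 2: rhs = 0, matching y values: 0 (1 points).
  x = 3: rhs = 6, matching y values: none (0 points).
  x = 4: rhs = 13, matching y values: 8, 9 (2 points).
  x = 5: rhs = 10, matching y values: none (0 points).
  x = 6: rhs = 3, matching y values: none (0 points).
  x = 7: rhs = 15, matching y values: 7, 10 (2 points).
  x = 8: rhs = 1, matching y values: 1, 16 (2 points).
  x = 9: rhs = 1, matching y values: 1, 16 (2 points).
  x = 10: rhs = 4, matching y values: 2, 15 (2 points).
  x = 11: rhs = 16, matching y values: 4, 13 (2 points).
  x = 12: rhs = 9, matching y values: 3, 14 (2 points).
  x = 13: rhs = 6, matching y values: none (0 points).
  x = 14: rhs = 13, matching y values: 8, 9 (2 points).
  x = 15: rhs = 2, matching y values: 6, 11 (2 points).
  x = 16: rhs = 13, matching y values: 8, 9 (2 points).
Total affine count: 23.
Full point count |E(F_17)| = 23 + 1 = 24.
Hasse bound: |24 − (17+1)| = |6| = 6 ≤ 2√17 ≈ 8.2462 ✓.


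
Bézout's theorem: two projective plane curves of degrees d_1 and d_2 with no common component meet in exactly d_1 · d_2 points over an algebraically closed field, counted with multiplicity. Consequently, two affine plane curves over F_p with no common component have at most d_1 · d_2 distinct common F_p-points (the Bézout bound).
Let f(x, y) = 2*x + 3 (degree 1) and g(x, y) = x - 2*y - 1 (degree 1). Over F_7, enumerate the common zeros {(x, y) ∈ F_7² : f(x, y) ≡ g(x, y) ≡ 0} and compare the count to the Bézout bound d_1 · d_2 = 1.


Common zeros: {(2, 4)}; count = 1; Bézout bound = 1.

deg(f) = 1, deg(g) = 1, so Bézout bound = 1.
Scan x ∈ F_7. For each x, list the y ∈ F_7 with f(x, y) ≡ 0 and those with g(x, y) ≡ 0 (mod 7); the common zeros in that column are the intersection.
  x = 0: f ≡ 0 at y ∈ ∅; g ≡ 0 at y ∈ {3}; common: ∅.
  x = 1: f ≡ 0 at y ∈ ∅; g ≡ 0 at y ∈ {0}; common: ∅.
  x = 2: f ≡ 0 at y ∈ {0, 1, 2, 3, 4, 5, 6}; g ≡ 0 at y ∈ {4}; common: {4}.
  x = 3: f ≡ 0 at y ∈ ∅; g ≡ 0 at y ∈ {1}; common: ∅.
  x = 4: f ≡ 0 at y ∈ ∅; g ≡ 0 at y ∈ {5}; common: ∅.
  x = 5: f ≡ 0 at y ∈ ∅; g ≡ 0 at y ∈ {2}; common: ∅.
  x = 6: f ≡ 0 at y ∈ ∅; g ≡ 0 at y ∈ {6}; common: ∅.
Collecting: common zeros = {(2, 4)}, so the count is 1.
Comparison with the Bézout bound: 1 ≤ 1 = deg(f)·deg(g), as expected for curves with no common component (the bound is attained).


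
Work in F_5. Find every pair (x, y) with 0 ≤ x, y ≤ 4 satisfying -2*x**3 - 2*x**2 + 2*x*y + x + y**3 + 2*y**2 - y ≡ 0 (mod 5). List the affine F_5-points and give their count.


Affine F_5-points: {(0, 0), (1, 2), (1, 3), (2, 2), (4, 3)}; count = 5.

For each of the 25 pairs (x, y) ∈ F_5², evaluate f(x, y) mod 5. Record the zeros.
  x = 0: [0↦0, 1↦2, 2↦4, 3↦2, 4↦2]  zeros at y ∈ {0}
  x = 1: [0↦2, 1↦1, 2↦0, 3↦0, 4↦2]  zeros at y ∈ {2, 3}
  x = 2: [0↦3, 1↦4, 2↦0, 3↦2, 4↦1]  zeros at y ∈ {2}
  x = 3: [0↦1, 1↦4, 2↦2, 3↦1, 4↦2]  zeros at y ∈ ∅
  x = 4: [0↦4, 1↦4, 2↦4, 3↦0, 4↦3]  zeros at y ∈ {3}
Collecting zeros: affine points = {(0, 0), (1, 2), (1, 3), (2, 2), (4, 3)}.
Total count |C(F_5)_aff| = 5.


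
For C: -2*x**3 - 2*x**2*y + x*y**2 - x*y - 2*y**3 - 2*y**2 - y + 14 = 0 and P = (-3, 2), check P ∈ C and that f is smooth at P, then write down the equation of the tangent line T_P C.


Tangent line at P: -28*x - 60*y + 36 = 0.

Step 1: f(-3, 2) = 0, so P lies on C.
Step 2: partial derivatives
  f_x(x, y) = -6*x**2 - 4*x*y + y**2 - y, f_y(x, y) = -2*x**2 + 2*x*y - x - 6*y**2 - 4*y - 1.
  f_x(P) = -28, f_y(P) = -60 (gradient nonzero, so P is smooth).
Step 3: tangent line at P: -28·(x − -3) + -60·(y − 2) = 0.
Expanding: -28*x - 60*y + 36 = 0.


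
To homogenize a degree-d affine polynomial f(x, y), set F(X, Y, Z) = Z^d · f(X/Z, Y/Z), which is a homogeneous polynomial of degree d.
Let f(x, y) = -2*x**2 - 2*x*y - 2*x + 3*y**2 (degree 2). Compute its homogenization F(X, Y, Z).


F(X, Y, Z) = -2*X**2 - 2*X*Y - 2*X*Z + 3*Y**2

deg(f) = 2.
Substitute x = X/Z, y = Y/Z into f, then multiply by Z^2.
  monomial -2·x^2·y^0 ↦ -2·X^2·Y^0·Z^0.
  monomial -2·x^1·y^1 ↦ -2·X^1·Y^1·Z^0.
  monomial -2·x^1·y^0 ↦ -2·X^1·Y^0·Z^1.
  monomial 3·x^0·y^2 ↦ 3·X^0·Y^2·Z^0.
Collecting: F(X, Y, Z) = -2*X**2 - 2*X*Y - 2*X*Z + 3*Y**2.


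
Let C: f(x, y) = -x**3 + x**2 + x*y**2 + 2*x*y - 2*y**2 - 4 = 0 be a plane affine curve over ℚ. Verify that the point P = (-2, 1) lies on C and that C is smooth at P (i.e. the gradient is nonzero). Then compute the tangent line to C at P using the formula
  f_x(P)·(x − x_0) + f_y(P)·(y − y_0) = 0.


Tangent line at P: -13*x - 12*y - 14 = 0.

Step 1: f(-2, 1) = 0, so P lies on C.
Step 2: partial derivatives
  f_x(x, y) = -3*x**2 + 2*x + y**2 + 2*y, f_y(x, y) = 2*x*y + 2*x - 4*y.
  f_x(P) = -13, f_y(P) = -12 (gradient nonzero, so P is smooth).
Step 3: tangent line at P: -13·(x − -2) + -12·(y − 1) = 0.
Expanding: -13*x - 12*y - 14 = 0.


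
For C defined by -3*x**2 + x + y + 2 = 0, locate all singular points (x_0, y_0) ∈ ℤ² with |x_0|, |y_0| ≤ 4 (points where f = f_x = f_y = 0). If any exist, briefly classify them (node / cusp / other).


No singular points in the scanned grid; C is smooth there.

Compute partial derivatives:
  f_x = 1 - 6*x.
  f_y = 1.
f_y = 1 is a nonzero constant, so f_y never vanishes: no point (x, y) can satisfy f = f_x = f_y = 0. In particular no (x, y) ∈ {−4, ..., 4}² is singular; the curve is smooth.


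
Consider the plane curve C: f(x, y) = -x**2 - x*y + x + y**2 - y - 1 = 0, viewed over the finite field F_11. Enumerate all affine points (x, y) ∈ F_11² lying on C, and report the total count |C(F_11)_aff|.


Affine F_11-points: {(0, 4), (0, 8), (3, 2), (4, 8), (7, 2), (7, 6), (8, 4), (8, 5), (10, 5), (10, 6)}; count = 10.

For each of the 121 pairs (x, y) ∈ F_11², evaluate f(x, y) mod 11. Record the zeros.
  x = 0: [0↦10, 1↦10, 2↦1, 3↦5, 4↦0, 5↦8, 6↦7, 7↦8, 8↦0, 9↦5, 10↦1]  zeros at y ∈ {4, 8}
  x = 1: [0↦10, 1↦9, 2↦10, 3↦2, 4↦7, 5↦3, 6↦1, 7↦1, 8↦3, 9↦7, 10↦2]  zeros at y ∈ ∅
  x = 2: [0↦8, 1↦6, 2↦6, 3↦8, 4↦1, 5↦7, 6↦4, 7↦3, 8↦4, 9↦7, 10↦1]  zeros at y ∈ ∅
  x = 3: [0↦4, 1↦1, 2↦0, 3↦1, 4↦4, 5↦9, 6↦5, 7↦3, 8↦3, 9↦5, 10↦9]  zeros at y ∈ {2}
  x = 4: [0↦9, 1↦5, 2↦3, 3↦3, 4↦5, 5↦9, 6↦4, 7↦1, 8↦0, 9↦1, 10↦4]  zeros at y ∈ {8}
  x = 5: [0↦1, 1↦7, 2↦4, 3↦3, 4↦4, 5↦7, 6↦1, 7↦8, 8↦6, 9↦6, 10↦8]  zeros at y ∈ ∅
  x = 6: [0↦2, 1↦7, 2↦3, 3↦1, 4↦1, 5↦3, 6↦7, 7↦2, 8↦10, 9↦9, 10↦10]  zeros at y ∈ ∅
  x = 7: [0↦1, 1↦5, 2↦0, 3↦8, 4↦7, 5↦8, 6↦0, 7↦5, 8↦1, 9↦10, 10↦10]  zeros at y ∈ {2, 6}
  x = 8: [0↦9, 1↦1, 2↦6, 3↦2, 4↦0, 5↦0, 6↦2, 7↦6, 8↦1, 9↦9, 10↦8]  zeros at y ∈ {4, 5}
  x = 9: [0↦4, 1↦6, 2↦10, 3↦5, 4↦2, 5↦1, 6↦2, 7↦5, 8↦10, 9↦6, 10↦4]  zeros at y ∈ ∅
  x = 10: [0↦8, 1↦9, 2↦1, 3↦6, 4↦2, 5↦0, 6↦0, 7↦2, 8↦6, 9↦1, 10↦9]  zeros at y ∈ {5, 6}
Collecting zeros: affine points = {(0, 4), (0, 8), (3, 2), (4, 8), (7, 2), (7, 6), (8, 4), (8, 5), (10, 5), (10, 6)}.
Total count |C(F_11)_aff| = 10.


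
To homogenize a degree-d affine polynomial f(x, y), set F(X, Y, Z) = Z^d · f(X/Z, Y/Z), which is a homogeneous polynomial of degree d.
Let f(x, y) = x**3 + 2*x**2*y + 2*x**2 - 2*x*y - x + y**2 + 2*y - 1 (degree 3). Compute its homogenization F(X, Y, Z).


F(X, Y, Z) = X**3 + 2*X**2*Y + 2*X**2*Z - 2*X*Y*Z - X*Z**2 + Y**2*Z + 2*Y*Z**2 - Z**3

deg(f) = 3.
Substitute x = X/Z, y = Y/Z into f, then multiply by Z^3.
  monomial 1·x^3·y^0 ↦ 1·X^3·Y^0·Z^0.
  monomial 2·x^2·y^1 ↦ 2·X^2·Y^1·Z^0.
  monomial 2·x^2·y^0 ↦ 2·X^2·Y^0·Z^1.
  monomial -2·x^1·y^1 ↦ -2·X^1·Y^1·Z^1.
  monomial -1·x^1·y^0 ↦ -1·X^1·Y^0·Z^2.
  monomial 1·x^0·y^2 ↦ 1·X^0·Y^2·Z^1.
  monomial 2·x^0·y^1 ↦ 2·X^0·Y^1·Z^2.
  monomial -1·x^0·y^0 ↦ -1·X^0·Y^0·Z^3.
Collecting: F(X, Y, Z) = X**3 + 2*X**2*Y + 2*X**2*Z - 2*X*Y*Z - X*Z**2 + Y**2*Z + 2*Y*Z**2 - Z**3.


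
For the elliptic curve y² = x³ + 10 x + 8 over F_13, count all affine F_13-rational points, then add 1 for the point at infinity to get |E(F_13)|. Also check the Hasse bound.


Affine points = {(2, 6), (2, 7), (3, 0), (5, 1), (5, 12), (10, 4), (10, 9), (12, 6), (12, 7)}; affine count = 9; |E(F_13)| = 10.

Discriminant check: Δ ∝ 4a³ + 27b² = 4·10³ + 27·8² = 4·1000 + 27·64 ≡ 8 (mod 13). Nonzero ⇒ E is nonsingular.
For each x ∈ F_13, compute rhs = x³ + 10·x + 8 mod 13, then count y ∈ F_13 with y² ≡ rhs.
  x = 0: rhs = 8, matching y values: none (0 points).
  x = 1: rhs = 6, matching y values: none (0 points).
  x = 2: rhs = 10, matching y values: 6, 7 (2 points).
  x = 3: rhs = 0, matching y values: 0 (1 points).
  x = 4: rhs = 8, matching y values: none (0 points).
  x = 5: rhs = 1, matching y values: 1, 12 (2 points).
  x = 6: rhs = 11, matching y values: none (0 points).
  x = 7: rhs = 5, matching y values: none (0 points).
  x = 8: rhs = 2, matching y values: none (0 points).
  x = 9: rhs = 8, matching y values: none (0 points).
  x = 10: rhs = 3, matching y values: 4, 9 (2 points).
  x = 11: rhs = 6, matching y values: none (0 points).
  x = 12: rhs = 10, matching y values: 6, 7 (2 points).
Total affine count: 9.
Full point count |E(F_13)| = 9 + 1 = 10.
Hasse bound: |10 − (13+1)| = |-4| = 4 ≤ 2√13 ≈ 7.2111 ✓.


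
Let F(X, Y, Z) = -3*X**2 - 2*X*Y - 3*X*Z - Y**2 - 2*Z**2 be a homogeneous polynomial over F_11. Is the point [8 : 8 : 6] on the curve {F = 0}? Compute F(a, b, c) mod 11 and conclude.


F(8,8,6) ≡ 5 (mod 11); P is NOT on the curve.

Evaluate F(8, 8, 6) term-by-term (mod 11).
  -3*X**2 ↦ -3·64·1·1 = -192
  -2*X*Y ↦ -2·8·8·1 = -128
  -3*X*Z ↦ -3·8·1·6 = -144
  -Y**2 ↦ -1·1·64·1 = -64
  -2*Z**2 ↦ -2·1·1·36 = -72
Sum: F(8, 8, 6) = (-192) + (-128) + (-144) + (-64) + (-72) = -600.
Reducing mod 11: -600 ≡ 5 (mod 11).
Since F(a, b, c) ≡ 5 ≠ 0 (mod 11), P does NOT lie on the curve.


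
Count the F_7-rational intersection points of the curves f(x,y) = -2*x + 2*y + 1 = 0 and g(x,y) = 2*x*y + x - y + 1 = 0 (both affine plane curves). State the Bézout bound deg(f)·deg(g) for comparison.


Common zeros: ∅; count = 0; Bézout bound = 2.

deg(f) = 1, deg(g) = 2, so Bézout bound = 2.
Scan x ∈ F_7. For each x, list the y ∈ F_7 with f(x, y) ≡ 0 and those with g(x, y) ≡ 0 (mod 7); the common zeros in that column are the intersection.
  x = 0: f ≡ 0 at y ∈ {3}; g ≡ 0 at y ∈ {1}; common: ∅.
  x = 1: f ≡ 0 at y ∈ {4}; g ≡ 0 at y ∈ {5}; common: ∅.
  x = 2: f ≡ 0 at y ∈ {5}; g ≡ 0 at y ∈ {6}; common: ∅.
  x = 3: f ≡ 0 at y ∈ {6}; g ≡ 0 at y ∈ {2}; common: ∅.
  x = 4: f ≡ 0 at y ∈ {0}; g ≡ 0 at y ∈ ∅; common: ∅.
  x = 5: f ≡ 0 at y ∈ {1}; g ≡ 0 at y ∈ {4}; common: ∅.
  x = 6: f ≡ 0 at y ∈ {2}; g ≡ 0 at y ∈ {0}; common: ∅.
Collecting: common zeros = ∅, so the count is 0.
Comparison with the Bézout bound: 0 ≤ 2 = deg(f)·deg(g), as expected for curves with no common component (the affine F_7-count falls short of the bound because intersections may lie at infinity, over extension fields, or carry multiplicity).


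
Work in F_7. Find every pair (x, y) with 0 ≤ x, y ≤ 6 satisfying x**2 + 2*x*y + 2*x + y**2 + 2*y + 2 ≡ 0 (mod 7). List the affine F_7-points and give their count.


Affine F_7-points: ∅; count = 0.

For each of the 49 pairs (x, y) ∈ F_7², evaluate f(x, y) mod 7. Record the zeros.
  x = 0: [0↦2, 1↦5, 2↦3, 3↦3, 4↦5, 5↦2, 6↦1]  zeros at y ∈ ∅
  x = 1: [0↦5, 1↦3, 2↦3, 3↦5, 4↦2, 5↦1, 6↦2]  zeros at y ∈ ∅
  x = 2: [0↦3, 1↦3, 2↦5, 3↦2, 4↦1, 5↦2, 6↦5]  zeros at y ∈ ∅
  x = 3: [0↦3, 1↦5, 2↦2, 3↦1, 4↦2, 5↦5, 6↦3]  zeros at y ∈ ∅
  x = 4: [0↦5, 1↦2, 2↦1, 3↦2, 4↦5, 5↦3, 6↦3]  zeros at y ∈ ∅
  x = 5: [0↦2, 1↦1, 2↦2, 3↦5, 4↦3, 5↦3, 6↦5]  zeros at y ∈ ∅
  x = 6: [0↦1, 1↦2, 2↦5, 3↦3, 4↦3, 5↦5, 6↦2]  zeros at y ∈ ∅
Collecting zeros: affine points = ∅.
Total count |C(F_7)_aff| = 0.


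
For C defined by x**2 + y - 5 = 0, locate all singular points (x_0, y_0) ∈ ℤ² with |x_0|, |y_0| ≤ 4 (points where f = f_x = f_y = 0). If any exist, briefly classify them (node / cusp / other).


No singular points in the scanned grid; C is smooth there.

Compute partial derivatives:
  f_x = 2*x.
  f_y = 1.
f_y = 1 is a nonzero constant, so f_y never vanishes: no point (x, y) can satisfy f = f_x = f_y = 0. In particular no (x, y) ∈ {−4, ..., 4}² is singular; the curve is smooth.


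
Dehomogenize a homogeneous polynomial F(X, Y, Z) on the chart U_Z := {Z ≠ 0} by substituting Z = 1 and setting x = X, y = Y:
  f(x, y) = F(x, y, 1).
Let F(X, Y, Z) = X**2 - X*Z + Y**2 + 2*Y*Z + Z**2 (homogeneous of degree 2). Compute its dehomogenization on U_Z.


f(x, y) = x**2 - x + y**2 + 2*y + 1

On U_Z we set Z = 1. Each monomial c·X^i·Y^j·Z^k in F becomes c·x^i·y^j·1^k = c·x^i·y^j.
Substituting Z = 1: F(X, Y, 1) = x**2 - x + y**2 + 2*y + 1.
Note: deg(f) ≤ deg(F) = 2; strict inequality happens when F is divisible by Z (lost terms).


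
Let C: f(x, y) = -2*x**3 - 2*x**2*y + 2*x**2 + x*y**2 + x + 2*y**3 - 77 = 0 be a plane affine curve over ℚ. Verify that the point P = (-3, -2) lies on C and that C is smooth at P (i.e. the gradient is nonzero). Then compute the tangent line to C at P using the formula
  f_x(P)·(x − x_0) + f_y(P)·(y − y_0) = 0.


Tangent line at P: -85*x + 18*y - 219 = 0.

Step 1: f(-3, -2) = 0, so P lies on C.
Step 2: partial derivatives
  f_x(x, y) = -6*x**2 - 4*x*y + 4*x + y**2 + 1, f_y(x, y) = -2*x**2 + 2*x*y + 6*y**2.
  f_x(P) = -85, f_y(P) = 18 (gradient nonzero, so P is smooth).
Step 3: tangent line at P: -85·(x − -3) + 18·(y − -2) = 0.
Expanding: -85*x + 18*y - 219 = 0.


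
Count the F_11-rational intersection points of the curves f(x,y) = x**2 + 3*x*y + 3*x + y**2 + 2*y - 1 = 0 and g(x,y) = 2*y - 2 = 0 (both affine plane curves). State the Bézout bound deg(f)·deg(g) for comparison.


Common zeros: ∅; count = 0; Bézout bound = 2.

deg(f) = 2, deg(g) = 1, so Bézout bound = 2.
Scan x ∈ F_11. For each x, list the y ∈ F_11 with f(x, y) ≡ 0 and those with g(x, y) ≡ 0 (mod 11); the common zeros in that column are the intersection.
  x = 0: f ≡ 0 at y ∈ ∅; g ≡ 0 at y ∈ {1}; common: ∅.
  x = 1: f ≡ 0 at y ∈ ∅; g ≡ 0 at y ∈ {1}; common: ∅.
  x = 2: f ≡ 0 at y ∈ ∅; g ≡ 0 at y ∈ {1}; common: ∅.
  x = 3: f ≡ 0 at y ∈ {4, 7}; g ≡ 0 at y ∈ {1}; common: ∅.
  x = 4: f ≡ 0 at y ∈ {4}; g ≡ 0 at y ∈ {1}; common: ∅.
  x = 5: f ≡ 0 at y ∈ {2, 3}; g ≡ 0 at y ∈ {1}; common: ∅.
  x = 6: f ≡ 0 at y ∈ {6, 7}; g ≡ 0 at y ∈ {1}; common: ∅.
  x = 7: f ≡ 0 at y ∈ {5}; g ≡ 0 at y ∈ {1}; common: ∅.
  x = 8: f ≡ 0 at y ∈ {2, 5}; g ≡ 0 at y ∈ {1}; common: ∅.
  x = 9: f ≡ 0 at y ∈ ∅; g ≡ 0 at y ∈ {1}; common: ∅.
  x = 10: f ≡ 0 at y ∈ ∅; g ≡ 0 at y ∈ {1}; common: ∅.
Collecting: common zeros = ∅, so the count is 0.
Comparison with the Bézout bound: 0 ≤ 2 = deg(f)·deg(g), as expected for curves with no common component (the affine F_11-count falls short of the bound because intersections may lie at infinity, over extension fields, or carry multiplicity).
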